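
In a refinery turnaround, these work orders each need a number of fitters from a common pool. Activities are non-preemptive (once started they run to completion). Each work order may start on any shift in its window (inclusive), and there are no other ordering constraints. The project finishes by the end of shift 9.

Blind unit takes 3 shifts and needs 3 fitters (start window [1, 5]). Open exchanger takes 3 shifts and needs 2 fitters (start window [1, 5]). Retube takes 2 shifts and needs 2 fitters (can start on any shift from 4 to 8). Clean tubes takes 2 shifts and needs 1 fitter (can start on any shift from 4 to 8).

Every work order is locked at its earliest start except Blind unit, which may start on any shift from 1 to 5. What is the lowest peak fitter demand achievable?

5

Blind unit@1: s1:5  s2:5  s3:5  s4:3  s5:3  s6:0  s7:0  s8:0  s9:0 → peak 5
Blind unit@2: s1:2  s2:5  s3:5  s4:6  s5:3  s6:0  s7:0  s8:0  s9:0 → peak 6
Blind unit@3: s1:2  s2:2  s3:5  s4:6  s5:6  s6:0  s7:0  s8:0  s9:0 → peak 6
Blind unit@4: s1:2  s2:2  s3:2  s4:6  s5:6  s6:3  s7:0  s8:0  s9:0 → peak 6
Blind unit@5: s1:2  s2:2  s3:2  s4:3  s5:6  s6:3  s7:3  s8:0  s9:0 → peak 6
Best is Blind unit@1, peak 5.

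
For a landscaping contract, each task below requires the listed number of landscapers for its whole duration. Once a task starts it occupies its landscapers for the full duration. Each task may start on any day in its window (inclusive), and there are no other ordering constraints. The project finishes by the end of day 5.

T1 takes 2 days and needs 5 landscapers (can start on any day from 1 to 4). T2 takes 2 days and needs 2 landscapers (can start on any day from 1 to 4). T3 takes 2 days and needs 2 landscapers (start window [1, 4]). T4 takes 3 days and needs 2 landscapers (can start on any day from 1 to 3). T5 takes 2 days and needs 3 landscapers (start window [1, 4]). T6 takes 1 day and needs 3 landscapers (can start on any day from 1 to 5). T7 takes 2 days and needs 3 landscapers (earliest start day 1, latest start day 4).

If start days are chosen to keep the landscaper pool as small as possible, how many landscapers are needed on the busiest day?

Early-start (T1@1, T2@1, T3@1, T4@1, T5@1, T6@1, T7@1) gives peak 20: d1:20  d2:17  d3:2  d4:0  d5:0.
Shift T4→3, T5→3, T6→3, T7→4.
Schedule T1@1, T2@1, T3@1, T4@3, T5@3, T6@3, T7@4: d1:9  d2:9  d3:8  d4:8  d5:5 — peak 9.

9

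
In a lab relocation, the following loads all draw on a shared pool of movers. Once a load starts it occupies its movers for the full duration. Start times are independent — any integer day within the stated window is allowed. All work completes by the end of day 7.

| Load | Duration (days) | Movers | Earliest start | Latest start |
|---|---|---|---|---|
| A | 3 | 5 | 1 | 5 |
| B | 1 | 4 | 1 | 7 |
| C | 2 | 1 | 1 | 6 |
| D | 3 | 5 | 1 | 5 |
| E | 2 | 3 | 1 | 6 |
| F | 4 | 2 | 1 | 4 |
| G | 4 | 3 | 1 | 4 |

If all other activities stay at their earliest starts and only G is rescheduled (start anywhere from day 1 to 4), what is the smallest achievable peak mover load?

G@1: d1:23  d2:19  d3:15  d4:5  d5:0  d6:0  d7:0 → peak 23
G@2: d1:20  d2:19  d3:15  d4:5  d5:3  d6:0  d7:0 → peak 20
G@3: d1:20  d2:16  d3:15  d4:5  d5:3  d6:3  d7:0 → peak 20
G@4: d1:20  d2:16  d3:12  d4:5  d5:3  d6:3  d7:3 → peak 20
Best is G@2, peak 20.

20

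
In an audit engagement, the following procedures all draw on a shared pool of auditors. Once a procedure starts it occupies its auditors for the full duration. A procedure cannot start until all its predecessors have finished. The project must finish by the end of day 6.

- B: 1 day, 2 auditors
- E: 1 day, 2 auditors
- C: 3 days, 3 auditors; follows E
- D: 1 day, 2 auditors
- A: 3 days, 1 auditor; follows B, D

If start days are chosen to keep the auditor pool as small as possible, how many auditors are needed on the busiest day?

4

Early-start (B@1, E@1, C@2, D@1, A@2) gives peak 6: d1:6  d2:4  d3:4  d4:4  d5:0  d6:0.
Shift C→3, D→2, A→3.
Schedule B@1, E@1, C@3, D@2, A@3: d1:4  d2:2  d3:4  d4:4  d5:4  d6:0 — peak 4.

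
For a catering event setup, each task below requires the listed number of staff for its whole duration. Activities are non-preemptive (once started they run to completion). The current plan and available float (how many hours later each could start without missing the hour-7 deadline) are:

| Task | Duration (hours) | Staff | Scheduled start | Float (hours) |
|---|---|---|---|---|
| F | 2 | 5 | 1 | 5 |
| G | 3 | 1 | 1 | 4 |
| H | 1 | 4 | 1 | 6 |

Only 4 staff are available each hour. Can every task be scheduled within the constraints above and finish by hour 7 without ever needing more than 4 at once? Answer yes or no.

no

The minimum achievable peak is 5; 4 < 5, so no feasible schedule stays within the cap.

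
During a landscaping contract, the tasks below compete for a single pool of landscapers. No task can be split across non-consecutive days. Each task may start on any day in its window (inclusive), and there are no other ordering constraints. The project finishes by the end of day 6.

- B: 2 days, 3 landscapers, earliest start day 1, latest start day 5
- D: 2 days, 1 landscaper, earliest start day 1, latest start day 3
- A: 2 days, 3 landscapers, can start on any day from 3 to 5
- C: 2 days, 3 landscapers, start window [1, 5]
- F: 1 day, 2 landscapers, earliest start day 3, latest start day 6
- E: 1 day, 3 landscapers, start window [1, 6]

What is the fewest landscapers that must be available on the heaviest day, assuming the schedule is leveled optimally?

6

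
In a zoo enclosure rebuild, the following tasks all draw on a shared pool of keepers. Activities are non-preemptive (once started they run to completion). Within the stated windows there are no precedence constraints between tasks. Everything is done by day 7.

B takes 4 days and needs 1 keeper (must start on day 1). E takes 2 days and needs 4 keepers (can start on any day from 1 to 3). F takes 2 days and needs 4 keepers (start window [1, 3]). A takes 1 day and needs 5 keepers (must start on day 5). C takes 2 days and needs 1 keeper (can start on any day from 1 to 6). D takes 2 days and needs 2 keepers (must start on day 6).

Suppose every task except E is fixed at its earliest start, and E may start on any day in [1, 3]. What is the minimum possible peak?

6

E@1: d1:10  d2:10  d3:1  d4:1  d5:5  d6:2  d7:2 → peak 10
E@2: d1:6  d2:10  d3:5  d4:1  d5:5  d6:2  d7:2 → peak 10
E@3: d1:6  d2:6  d3:5  d4:5  d5:5  d6:2  d7:2 → peak 6
Best is E@3, peak 6.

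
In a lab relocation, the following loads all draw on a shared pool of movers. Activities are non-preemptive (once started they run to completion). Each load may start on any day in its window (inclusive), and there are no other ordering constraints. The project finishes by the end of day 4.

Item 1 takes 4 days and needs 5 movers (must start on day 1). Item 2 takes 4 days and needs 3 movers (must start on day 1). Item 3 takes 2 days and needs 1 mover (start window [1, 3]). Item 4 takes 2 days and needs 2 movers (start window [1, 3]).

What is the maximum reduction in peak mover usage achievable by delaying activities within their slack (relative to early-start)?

1

Early-start peak: d1:11  d2:11  d3:8  d4:8 ⇒ 11.
Leveled (Item 1@1, Item 2@1, Item 3@1, Item 4@3): d1:9  d2:9  d3:10  d4:10 ⇒ 10.
Reduction 11 − 10 = 1.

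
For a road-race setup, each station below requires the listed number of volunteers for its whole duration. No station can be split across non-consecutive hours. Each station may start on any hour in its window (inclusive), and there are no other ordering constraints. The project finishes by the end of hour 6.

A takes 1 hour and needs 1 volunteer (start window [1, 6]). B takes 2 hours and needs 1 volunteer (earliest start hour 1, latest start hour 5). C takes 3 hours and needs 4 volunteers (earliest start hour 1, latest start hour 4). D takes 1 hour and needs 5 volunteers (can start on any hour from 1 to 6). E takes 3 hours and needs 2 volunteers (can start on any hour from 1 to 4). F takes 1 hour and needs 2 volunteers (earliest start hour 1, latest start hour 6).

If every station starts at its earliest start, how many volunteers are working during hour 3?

6

At early start, hour 3 has: C, E.
Demand: 4 + 2 = 6.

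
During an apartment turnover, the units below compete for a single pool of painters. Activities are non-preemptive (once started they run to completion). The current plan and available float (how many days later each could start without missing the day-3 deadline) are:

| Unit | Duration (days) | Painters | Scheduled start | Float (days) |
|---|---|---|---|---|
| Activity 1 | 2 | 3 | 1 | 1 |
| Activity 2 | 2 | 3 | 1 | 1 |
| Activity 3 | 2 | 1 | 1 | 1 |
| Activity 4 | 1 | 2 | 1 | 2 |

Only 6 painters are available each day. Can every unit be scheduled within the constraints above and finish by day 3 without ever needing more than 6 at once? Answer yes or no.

no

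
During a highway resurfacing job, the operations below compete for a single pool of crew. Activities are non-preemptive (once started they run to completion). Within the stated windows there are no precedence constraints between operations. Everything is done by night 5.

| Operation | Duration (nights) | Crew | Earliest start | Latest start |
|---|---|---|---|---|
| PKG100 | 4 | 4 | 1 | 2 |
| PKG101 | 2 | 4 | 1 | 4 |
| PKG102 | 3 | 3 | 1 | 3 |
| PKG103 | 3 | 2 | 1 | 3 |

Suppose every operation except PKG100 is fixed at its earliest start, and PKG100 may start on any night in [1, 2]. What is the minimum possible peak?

13

PKG100@1: n1:13  n2:13  n3:9  n4:4  n5:0 → peak 13
PKG100@2: n1:9  n2:13  n3:9  n4:4  n5:4 → peak 13
Best is PKG100@1, peak 13.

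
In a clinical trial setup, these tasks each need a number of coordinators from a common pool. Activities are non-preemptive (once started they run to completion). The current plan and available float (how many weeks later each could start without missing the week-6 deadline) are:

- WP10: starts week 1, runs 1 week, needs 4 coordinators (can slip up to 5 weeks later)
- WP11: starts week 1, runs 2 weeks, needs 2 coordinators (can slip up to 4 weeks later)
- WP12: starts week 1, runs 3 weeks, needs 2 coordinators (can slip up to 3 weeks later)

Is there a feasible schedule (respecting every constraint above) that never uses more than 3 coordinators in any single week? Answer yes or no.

The minimum achievable peak is 4; 3 < 4, so no feasible schedule stays within the cap.

no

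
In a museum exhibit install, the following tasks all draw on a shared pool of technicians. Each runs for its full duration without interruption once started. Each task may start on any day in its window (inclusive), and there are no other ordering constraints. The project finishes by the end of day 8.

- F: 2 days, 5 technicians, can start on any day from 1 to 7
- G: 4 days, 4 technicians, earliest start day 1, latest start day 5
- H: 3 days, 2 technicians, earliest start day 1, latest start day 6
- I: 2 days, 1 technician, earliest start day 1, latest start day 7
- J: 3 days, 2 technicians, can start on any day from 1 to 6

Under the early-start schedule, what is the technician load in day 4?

4

At early start, day 4 has: G.
Demand: 4 = 4.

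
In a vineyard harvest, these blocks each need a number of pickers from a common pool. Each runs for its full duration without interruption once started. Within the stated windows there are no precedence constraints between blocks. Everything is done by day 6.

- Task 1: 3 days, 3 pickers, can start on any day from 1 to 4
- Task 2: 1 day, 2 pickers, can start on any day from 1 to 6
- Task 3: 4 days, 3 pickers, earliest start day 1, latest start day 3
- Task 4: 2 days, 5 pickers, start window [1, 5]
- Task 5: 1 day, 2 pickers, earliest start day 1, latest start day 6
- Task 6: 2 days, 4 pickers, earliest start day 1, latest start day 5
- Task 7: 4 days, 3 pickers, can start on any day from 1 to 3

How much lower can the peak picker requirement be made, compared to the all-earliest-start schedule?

12

Early-start peak: d1:22  d2:18  d3:9  d4:6  d5:0  d6:0 ⇒ 22.
Leveled (Task 1@1, Task 2@1, Task 3@3, Task 4@1, Task 5@2, Task 6@4, Task 7@3): d1:10  d2:10  d3:9  d4:10  d5:10  d6:6 ⇒ 10.
Reduction 22 − 10 = 12.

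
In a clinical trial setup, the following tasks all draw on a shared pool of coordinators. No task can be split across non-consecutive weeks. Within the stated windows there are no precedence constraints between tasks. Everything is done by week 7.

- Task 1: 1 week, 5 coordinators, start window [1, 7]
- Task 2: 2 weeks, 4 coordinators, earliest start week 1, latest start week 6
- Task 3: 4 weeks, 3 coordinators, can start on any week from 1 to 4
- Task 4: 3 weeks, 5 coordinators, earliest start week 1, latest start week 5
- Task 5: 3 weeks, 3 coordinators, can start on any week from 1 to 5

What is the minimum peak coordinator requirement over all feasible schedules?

8

Early-start (Task 1@1, Task 2@1, Task 3@1, Task 4@1, Task 5@1) gives peak 20: w1:20  w2:15  w3:11  w4:3  w5:0  w6:0  w7:0.
Shift Task 2→2, Task 4→4, Task 5→5.
Schedule Task 1@1, Task 2@2, Task 3@1, Task 4@4, Task 5@5: w1:8  w2:7  w3:7  w4:8  w5:8  w6:8  w7:3 — peak 8.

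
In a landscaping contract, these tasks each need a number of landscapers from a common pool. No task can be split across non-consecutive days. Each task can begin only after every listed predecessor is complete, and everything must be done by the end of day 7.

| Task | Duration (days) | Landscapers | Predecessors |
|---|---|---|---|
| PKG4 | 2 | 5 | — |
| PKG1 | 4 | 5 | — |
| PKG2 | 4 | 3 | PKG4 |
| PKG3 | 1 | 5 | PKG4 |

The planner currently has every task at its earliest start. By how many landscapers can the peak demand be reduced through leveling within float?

Early-start peak: d1:10  d2:10  d3:13  d4:8  d5:3  d6:3  d7:0 ⇒ 13.
Leveled (PKG4@1, PKG1@3, PKG2@3, PKG3@7): d1:5  d2:5  d3:8  d4:8  d5:8  d6:8  d7:5 ⇒ 8.
Reduction 13 − 8 = 5.

5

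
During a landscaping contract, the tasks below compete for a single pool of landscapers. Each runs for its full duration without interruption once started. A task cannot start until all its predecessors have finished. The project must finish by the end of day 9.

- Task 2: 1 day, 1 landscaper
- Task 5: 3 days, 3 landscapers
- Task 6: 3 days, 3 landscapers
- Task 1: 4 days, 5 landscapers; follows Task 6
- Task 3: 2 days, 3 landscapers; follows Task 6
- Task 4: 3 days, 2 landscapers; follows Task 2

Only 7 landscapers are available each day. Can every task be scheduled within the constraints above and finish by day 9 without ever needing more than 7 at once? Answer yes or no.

Schedule Task 2@1, Task 5@1, Task 6@1, Task 1@4, Task 3@8, Task 4@4: d1:7  d2:6  d3:6  d4:7  d5:7  d6:7  d7:5  d8:3  d9:3 — peak 7 ≤ 7.

yes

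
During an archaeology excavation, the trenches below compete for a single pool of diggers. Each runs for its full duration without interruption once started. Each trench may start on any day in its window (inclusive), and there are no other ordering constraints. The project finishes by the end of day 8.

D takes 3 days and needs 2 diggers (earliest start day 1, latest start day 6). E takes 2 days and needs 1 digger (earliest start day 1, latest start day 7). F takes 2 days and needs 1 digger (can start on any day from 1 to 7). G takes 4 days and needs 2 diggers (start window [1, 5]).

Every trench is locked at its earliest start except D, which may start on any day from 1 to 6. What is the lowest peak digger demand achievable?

4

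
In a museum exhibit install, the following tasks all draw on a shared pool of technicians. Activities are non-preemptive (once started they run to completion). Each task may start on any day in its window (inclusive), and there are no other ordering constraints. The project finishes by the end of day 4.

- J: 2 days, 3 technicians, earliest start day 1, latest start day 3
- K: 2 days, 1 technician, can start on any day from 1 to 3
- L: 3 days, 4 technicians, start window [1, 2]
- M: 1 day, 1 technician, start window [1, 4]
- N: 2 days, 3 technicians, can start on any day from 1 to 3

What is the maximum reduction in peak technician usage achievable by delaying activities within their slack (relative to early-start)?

4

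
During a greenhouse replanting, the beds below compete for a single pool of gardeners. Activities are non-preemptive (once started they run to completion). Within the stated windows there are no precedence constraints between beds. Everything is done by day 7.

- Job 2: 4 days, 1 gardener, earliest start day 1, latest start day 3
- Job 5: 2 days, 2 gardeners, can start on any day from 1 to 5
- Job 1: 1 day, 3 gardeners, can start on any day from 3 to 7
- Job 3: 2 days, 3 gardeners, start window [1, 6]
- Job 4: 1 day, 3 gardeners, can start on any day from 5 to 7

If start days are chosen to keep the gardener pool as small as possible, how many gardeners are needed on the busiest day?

Early-start (Job 2@1, Job 5@1, Job 1@3, Job 3@1, Job 4@5) gives peak 6: d1:6  d2:6  d3:4  d4:1  d5:3  d6:0  d7:0.
Shift Job 3→4, Job 4→6.
Schedule Job 2@1, Job 5@1, Job 1@3, Job 3@4, Job 4@6: d1:3  d2:3  d3:4  d4:4  d5:3  d6:3  d7:0 — peak 4.

4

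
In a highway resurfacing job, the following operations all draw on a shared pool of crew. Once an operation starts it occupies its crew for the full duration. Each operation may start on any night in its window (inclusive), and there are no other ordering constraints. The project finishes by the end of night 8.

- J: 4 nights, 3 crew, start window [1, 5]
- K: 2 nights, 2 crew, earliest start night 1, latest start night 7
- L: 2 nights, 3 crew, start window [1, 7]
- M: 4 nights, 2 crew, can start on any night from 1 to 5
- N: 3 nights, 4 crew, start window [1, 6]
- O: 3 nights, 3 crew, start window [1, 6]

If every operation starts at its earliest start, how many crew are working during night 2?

At early start, night 2 has: J, K, L, M, N, O.
Demand: 3 + 2 + 3 + 2 + 4 + 3 = 17.

17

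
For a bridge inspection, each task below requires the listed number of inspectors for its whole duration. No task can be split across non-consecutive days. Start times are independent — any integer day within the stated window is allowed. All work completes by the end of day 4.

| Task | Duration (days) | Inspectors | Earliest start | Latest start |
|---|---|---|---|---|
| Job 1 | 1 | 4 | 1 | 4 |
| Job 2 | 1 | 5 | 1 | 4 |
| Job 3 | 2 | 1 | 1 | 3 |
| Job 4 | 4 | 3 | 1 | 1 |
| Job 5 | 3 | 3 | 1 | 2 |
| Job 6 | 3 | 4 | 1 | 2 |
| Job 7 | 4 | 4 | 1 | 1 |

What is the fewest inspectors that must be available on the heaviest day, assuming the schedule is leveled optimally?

Early-start (Job 1@1, Job 2@1, Job 3@1, Job 4@1, Job 5@1, Job 6@1, Job 7@1) gives peak 24: d1:24  d2:15  d3:14  d4:7.
Shift Job 2→4, Job 3→2, Job 5→2.
Schedule Job 1@1, Job 2@4, Job 3@2, Job 4@1, Job 5@2, Job 6@1, Job 7@1: d1:15  d2:15  d3:15  d4:15 — peak 15.
Total inspector-days = 60 over 4 days ⇒ peak ≥ ⌈60/4⌉ = 15, so 15 is optimal.

15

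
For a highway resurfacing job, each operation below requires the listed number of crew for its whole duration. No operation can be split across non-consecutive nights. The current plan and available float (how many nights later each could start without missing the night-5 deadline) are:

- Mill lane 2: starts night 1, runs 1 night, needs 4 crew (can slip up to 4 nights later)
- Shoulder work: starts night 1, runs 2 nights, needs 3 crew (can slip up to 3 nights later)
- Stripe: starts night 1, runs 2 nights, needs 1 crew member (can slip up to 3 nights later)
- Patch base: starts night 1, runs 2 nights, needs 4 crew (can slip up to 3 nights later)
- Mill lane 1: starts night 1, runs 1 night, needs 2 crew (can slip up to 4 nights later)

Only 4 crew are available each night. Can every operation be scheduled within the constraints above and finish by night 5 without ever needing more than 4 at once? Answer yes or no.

no

Total crew member-nights = 22; over 5 nights the average is 22/5 > 4, so some night must exceed 4.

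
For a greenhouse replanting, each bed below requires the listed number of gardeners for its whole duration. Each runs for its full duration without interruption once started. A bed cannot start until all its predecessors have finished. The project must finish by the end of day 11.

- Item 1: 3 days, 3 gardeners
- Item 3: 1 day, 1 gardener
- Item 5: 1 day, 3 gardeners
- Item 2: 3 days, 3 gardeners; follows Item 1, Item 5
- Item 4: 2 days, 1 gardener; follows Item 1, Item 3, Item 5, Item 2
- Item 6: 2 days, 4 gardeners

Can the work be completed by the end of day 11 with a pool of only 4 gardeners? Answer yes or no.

Schedule Item 1@1, Item 3@1, Item 5@4, Item 2@5, Item 4@8, Item 6@10: d1:4  d2:3  d3:3  d4:3  d5:3  d6:3  d7:3  d8:1  d9:1  d10:4  d11:4 — peak 4 ≤ 4.

yes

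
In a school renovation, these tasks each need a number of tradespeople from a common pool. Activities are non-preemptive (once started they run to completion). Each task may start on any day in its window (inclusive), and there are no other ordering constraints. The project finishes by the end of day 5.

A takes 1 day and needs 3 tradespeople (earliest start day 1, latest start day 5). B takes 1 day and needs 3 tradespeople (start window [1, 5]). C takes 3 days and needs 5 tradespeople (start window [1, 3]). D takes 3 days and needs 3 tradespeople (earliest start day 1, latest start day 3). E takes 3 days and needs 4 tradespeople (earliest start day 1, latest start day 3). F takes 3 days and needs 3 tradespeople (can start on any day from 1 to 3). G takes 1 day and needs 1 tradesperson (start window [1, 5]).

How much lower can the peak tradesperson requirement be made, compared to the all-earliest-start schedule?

7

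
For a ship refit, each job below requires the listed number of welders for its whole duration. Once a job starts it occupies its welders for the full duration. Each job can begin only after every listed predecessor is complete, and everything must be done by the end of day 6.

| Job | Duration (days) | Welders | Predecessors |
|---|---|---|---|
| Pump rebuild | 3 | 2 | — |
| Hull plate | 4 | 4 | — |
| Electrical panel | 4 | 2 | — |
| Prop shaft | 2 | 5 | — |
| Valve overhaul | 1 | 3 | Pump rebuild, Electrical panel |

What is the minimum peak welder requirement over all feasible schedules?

8

Early-start (Pump rebuild@1, Hull plate@1, Electrical panel@1, Prop shaft@1, Valve overhaul@5) gives peak 13: d1:13  d2:13  d3:8  d4:6  d5:3  d6:0.
Shift Prop shaft→5.
Schedule Pump rebuild@1, Hull plate@1, Electrical panel@1, Prop shaft@5, Valve overhaul@5: d1:8  d2:8  d3:8  d4:6  d5:8  d6:5 — peak 8.
Total welder-days = 43 over 6 days ⇒ peak ≥ ⌈43/6⌉ = 8, so 8 is optimal.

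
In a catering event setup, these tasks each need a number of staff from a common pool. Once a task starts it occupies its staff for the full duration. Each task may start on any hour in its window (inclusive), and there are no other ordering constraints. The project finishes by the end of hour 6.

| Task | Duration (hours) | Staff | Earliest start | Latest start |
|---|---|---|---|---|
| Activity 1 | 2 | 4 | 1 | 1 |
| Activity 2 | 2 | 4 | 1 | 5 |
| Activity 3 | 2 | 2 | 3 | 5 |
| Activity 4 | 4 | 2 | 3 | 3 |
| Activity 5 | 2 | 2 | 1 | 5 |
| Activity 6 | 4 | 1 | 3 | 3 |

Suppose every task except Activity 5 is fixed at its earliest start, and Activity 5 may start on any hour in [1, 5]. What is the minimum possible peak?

Activity 5@1: h1:10  h2:10  h3:5  h4:5  h5:3  h6:3 → peak 10
Activity 5@2: h1:8  h2:10  h3:7  h4:5  h5:3  h6:3 → peak 10
Activity 5@3: h1:8  h2:8  h3:7  h4:7  h5:3  h6:3 → peak 8
Activity 5@4: h1:8  h2:8  h3:5  h4:7  h5:5  h6:3 → peak 8
Activity 5@5: h1:8  h2:8  h3:5  h4:5  h5:5  h6:5 → peak 8
Best is Activity 5@3, peak 8.

8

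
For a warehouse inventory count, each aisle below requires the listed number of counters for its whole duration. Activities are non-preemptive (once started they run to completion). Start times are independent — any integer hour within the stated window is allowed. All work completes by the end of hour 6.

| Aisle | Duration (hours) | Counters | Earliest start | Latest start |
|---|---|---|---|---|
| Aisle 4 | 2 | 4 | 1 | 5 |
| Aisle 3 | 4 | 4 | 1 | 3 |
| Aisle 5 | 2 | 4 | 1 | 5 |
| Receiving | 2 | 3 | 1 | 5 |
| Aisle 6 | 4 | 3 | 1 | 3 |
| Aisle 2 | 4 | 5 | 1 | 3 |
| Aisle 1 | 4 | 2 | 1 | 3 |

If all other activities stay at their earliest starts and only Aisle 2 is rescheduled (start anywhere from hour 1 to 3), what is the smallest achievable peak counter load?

Aisle 2@1: h1:25  h2:25  h3:14  h4:14  h5:0  h6:0 → peak 25
Aisle 2@2: h1:20  h2:25  h3:14  h4:14  h5:5  h6:0 → peak 25
Aisle 2@3: h1:20  h2:20  h3:14  h4:14  h5:5  h6:5 → peak 20
Best is Aisle 2@3, peak 20.

20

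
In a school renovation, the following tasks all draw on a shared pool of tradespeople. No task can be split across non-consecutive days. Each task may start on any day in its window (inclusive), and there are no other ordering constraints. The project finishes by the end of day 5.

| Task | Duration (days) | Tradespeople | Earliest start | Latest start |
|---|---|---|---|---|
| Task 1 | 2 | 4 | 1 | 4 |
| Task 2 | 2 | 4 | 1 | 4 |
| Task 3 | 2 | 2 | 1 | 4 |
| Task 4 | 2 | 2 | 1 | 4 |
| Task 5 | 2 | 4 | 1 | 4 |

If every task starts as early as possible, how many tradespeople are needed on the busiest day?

16

Early-start schedule: Task 1@1, Task 2@1, Task 3@1, Task 4@1, Task 5@1.
Load per day: day 1: 16, day 2: 16, day 3: 0, day 4: 0, day 5: 0.
Peak is 16.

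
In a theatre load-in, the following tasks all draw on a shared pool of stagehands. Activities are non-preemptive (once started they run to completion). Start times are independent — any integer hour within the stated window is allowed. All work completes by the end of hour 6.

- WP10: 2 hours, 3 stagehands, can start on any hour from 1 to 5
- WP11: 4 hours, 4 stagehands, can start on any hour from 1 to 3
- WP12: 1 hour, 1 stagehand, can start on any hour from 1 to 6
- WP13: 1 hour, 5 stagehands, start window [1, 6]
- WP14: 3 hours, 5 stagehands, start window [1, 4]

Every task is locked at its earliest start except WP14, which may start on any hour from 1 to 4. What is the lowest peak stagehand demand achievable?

13

WP14@1: h1:18  h2:12  h3:9  h4:4  h5:0  h6:0 → peak 18
WP14@2: h1:13  h2:12  h3:9  h4:9  h5:0  h6:0 → peak 13
WP14@3: h1:13  h2:7  h3:9  h4:9  h5:5  h6:0 → peak 13
WP14@4: h1:13  h2:7  h3:4  h4:9  h5:5  h6:5 → peak 13
Best is WP14@2, peak 13.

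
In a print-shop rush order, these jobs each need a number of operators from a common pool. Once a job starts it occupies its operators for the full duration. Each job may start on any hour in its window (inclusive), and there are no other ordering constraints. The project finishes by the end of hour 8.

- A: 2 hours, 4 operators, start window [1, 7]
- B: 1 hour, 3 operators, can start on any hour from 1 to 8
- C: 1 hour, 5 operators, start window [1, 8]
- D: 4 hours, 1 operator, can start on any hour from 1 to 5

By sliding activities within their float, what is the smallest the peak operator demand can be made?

Early-start (A@1, B@1, C@1, D@1) gives peak 13: h1:13  h2:5  h3:1  h4:1  h5:0  h6:0  h7:0  h8:0.
Shift B→3, C→4, D→5.
Schedule A@1, B@3, C@4, D@5: h1:4  h2:4  h3:3  h4:5  h5:1  h6:1  h7:1  h8:1 — peak 5.

5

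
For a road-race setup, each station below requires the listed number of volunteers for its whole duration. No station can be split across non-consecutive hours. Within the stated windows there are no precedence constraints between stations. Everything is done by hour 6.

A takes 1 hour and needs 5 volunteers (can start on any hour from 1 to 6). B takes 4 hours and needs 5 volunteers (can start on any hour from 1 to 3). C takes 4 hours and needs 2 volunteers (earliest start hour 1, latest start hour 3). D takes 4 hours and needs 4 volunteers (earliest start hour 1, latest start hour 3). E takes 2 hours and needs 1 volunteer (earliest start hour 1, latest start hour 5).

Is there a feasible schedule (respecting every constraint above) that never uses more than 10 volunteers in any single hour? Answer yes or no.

no

The minimum achievable peak is 11; 10 < 11, so no feasible schedule stays within the cap.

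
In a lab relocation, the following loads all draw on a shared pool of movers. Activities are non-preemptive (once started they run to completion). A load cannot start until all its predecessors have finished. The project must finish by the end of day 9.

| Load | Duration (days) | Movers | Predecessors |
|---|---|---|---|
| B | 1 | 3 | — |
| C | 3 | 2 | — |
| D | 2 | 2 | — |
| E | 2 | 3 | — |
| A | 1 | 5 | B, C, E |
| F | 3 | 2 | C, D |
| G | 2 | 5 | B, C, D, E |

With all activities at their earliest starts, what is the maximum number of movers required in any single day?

12

Early-start schedule: B@1, C@1, D@1, E@1, A@4, F@4, G@4.
Load per day: day 1: 10, day 2: 7, day 3: 2, day 4: 12, day 5: 7, day 6: 2, day 7: 0, day 8: 0, day 9: 0.
Peak is 12.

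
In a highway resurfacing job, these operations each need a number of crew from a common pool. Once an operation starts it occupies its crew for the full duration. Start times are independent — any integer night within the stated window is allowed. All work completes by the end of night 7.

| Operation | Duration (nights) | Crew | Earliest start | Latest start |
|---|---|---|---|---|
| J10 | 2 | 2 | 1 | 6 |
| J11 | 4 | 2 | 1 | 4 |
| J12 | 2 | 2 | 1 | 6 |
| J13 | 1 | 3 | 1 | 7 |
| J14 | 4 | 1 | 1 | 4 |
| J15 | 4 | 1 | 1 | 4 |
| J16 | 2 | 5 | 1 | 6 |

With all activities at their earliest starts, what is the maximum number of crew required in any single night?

16

Early-start schedule: J10@1, J11@1, J12@1, J13@1, J14@1, J15@1, J16@1.
Load per night: night 1: 16, night 2: 13, night 3: 4, night 4: 4, night 5: 0, night 6: 0, night 7: 0.
Peak is 16.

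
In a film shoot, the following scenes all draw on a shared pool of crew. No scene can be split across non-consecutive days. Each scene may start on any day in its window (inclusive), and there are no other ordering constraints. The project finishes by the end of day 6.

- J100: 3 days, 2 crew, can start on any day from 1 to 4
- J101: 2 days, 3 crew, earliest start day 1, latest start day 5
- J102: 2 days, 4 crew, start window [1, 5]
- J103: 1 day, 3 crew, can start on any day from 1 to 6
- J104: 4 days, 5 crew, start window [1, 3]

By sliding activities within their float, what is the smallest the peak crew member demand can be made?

Early-start (J100@1, J101@1, J102@1, J103@1, J104@1) gives peak 17: d1:17  d2:14  d3:7  d4:5  d5:0  d6:0.
Shift J101→4, J103→6, J104→3.
Schedule J100@1, J101@4, J102@1, J103@6, J104@3: d1:6  d2:6  d3:7  d4:8  d5:8  d6:8 — peak 8.
Total crew member-days = 43 over 6 days ⇒ peak ≥ ⌈43/6⌉ = 8, so 8 is optimal.

8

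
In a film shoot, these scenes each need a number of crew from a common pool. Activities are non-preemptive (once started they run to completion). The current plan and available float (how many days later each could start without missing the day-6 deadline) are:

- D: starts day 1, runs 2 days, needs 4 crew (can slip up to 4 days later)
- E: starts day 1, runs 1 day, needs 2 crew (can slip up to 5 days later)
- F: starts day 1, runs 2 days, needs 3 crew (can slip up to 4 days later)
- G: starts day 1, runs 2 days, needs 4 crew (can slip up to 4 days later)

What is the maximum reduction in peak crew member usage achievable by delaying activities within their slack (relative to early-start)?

8

Early-start peak: d1:13  d2:11  d3:0  d4:0  d5:0  d6:0 ⇒ 13.
Leveled (D@1, E@3, F@3, G@5): d1:4  d2:4  d3:5  d4:3  d5:4  d6:4 ⇒ 5.
Reduction 13 − 5 = 8.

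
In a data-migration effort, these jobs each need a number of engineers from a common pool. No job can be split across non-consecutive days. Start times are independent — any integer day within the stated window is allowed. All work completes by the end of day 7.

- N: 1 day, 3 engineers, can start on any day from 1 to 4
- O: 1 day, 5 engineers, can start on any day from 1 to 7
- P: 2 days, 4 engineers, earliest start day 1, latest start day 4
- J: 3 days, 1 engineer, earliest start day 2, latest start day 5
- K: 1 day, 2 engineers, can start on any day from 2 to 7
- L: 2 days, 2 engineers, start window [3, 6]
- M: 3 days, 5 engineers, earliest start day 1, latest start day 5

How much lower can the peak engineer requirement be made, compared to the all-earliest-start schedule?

11

Early-start peak: d1:17  d2:12  d3:8  d4:3  d5:0  d6:0  d7:0 ⇒ 17.
Leveled (N@2, O@1, P@3, J@5, K@2, L@3, M@5): d1:5  d2:5  d3:6  d4:6  d5:6  d6:6  d7:6 ⇒ 6.
Reduction 17 − 6 = 11.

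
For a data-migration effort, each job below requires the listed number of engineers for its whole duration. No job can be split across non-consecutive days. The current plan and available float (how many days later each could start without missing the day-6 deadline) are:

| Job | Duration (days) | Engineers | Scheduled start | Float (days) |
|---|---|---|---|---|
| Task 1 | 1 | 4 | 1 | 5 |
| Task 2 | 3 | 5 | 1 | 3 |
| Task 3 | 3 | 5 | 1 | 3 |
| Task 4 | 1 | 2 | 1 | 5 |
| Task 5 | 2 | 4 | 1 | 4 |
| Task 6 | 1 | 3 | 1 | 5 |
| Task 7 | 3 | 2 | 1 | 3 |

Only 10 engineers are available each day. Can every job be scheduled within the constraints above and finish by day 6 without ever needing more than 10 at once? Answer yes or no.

yes

Schedule Task 1@1, Task 2@1, Task 3@2, Task 4@4, Task 5@5, Task 6@5, Task 7@4: d1:9  d2:10  d3:10  d4:9  d5:9  d6:6 — peak 10 ≤ 10.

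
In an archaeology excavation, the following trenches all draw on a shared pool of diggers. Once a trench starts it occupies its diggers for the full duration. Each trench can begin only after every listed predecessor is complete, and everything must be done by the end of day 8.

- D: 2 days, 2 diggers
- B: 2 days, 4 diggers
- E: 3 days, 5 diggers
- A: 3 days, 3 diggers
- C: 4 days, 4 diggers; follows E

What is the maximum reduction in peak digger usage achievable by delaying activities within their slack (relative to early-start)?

Early-start peak: d1:14  d2:14  d3:8  d4:4  d5:4  d6:4  d7:4  d8:0 ⇒ 14.
Leveled (D@1, B@4, E@1, A@6, C@4): d1:7  d2:7  d3:5  d4:8  d5:8  d6:7  d7:7  d8:3 ⇒ 8.
Reduction 14 − 8 = 6.

6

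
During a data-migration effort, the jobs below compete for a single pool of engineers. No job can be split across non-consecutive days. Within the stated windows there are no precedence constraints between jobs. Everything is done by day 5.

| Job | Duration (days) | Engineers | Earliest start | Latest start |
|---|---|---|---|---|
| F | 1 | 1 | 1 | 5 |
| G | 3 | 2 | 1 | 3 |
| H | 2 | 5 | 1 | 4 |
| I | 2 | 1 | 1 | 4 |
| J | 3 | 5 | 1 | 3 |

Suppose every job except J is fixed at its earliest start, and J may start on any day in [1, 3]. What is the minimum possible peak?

J@1: d1:14  d2:13  d3:7  d4:0  d5:0 → peak 14
J@2: d1:9  d2:13  d3:7  d4:5  d5:0 → peak 13
J@3: d1:9  d2:8  d3:7  d4:5  d5:5 → peak 9
Best is J@3, peak 9.

9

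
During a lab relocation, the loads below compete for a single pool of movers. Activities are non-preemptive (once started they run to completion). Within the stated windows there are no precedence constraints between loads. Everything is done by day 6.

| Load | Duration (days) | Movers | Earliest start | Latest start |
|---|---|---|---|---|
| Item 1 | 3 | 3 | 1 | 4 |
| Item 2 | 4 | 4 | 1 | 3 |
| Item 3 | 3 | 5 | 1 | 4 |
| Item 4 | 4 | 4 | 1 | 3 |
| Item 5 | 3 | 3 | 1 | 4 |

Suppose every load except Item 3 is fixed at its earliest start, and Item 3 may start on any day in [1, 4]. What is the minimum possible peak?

14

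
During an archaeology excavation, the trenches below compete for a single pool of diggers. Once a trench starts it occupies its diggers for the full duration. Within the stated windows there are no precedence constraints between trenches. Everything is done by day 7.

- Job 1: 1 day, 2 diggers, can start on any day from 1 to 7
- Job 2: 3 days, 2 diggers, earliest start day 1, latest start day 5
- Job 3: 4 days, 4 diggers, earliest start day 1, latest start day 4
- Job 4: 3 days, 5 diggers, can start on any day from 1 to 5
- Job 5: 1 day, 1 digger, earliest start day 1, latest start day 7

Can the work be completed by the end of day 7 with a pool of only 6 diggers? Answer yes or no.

Schedule Job 1@1, Job 2@2, Job 3@1, Job 4@5, Job 5@5: d1:6  d2:6  d3:6  d4:6  d5:6  d6:5  d7:5 — peak 6 ≤ 6.

yes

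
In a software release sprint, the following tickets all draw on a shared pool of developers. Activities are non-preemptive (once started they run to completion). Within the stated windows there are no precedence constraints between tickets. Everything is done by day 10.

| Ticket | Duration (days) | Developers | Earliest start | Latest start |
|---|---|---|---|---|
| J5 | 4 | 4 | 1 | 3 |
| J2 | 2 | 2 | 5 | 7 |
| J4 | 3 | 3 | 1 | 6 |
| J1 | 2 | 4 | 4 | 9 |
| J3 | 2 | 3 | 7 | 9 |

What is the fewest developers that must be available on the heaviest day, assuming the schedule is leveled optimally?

6

Early-start (J5@1, J2@5, J4@1, J1@4, J3@7) gives peak 8: d1:7  d2:7  d3:7  d4:8  d5:6  d6:2  d7:3  d8:3  d9:0  d10:0.
Shift J4→5, J1→9.
Schedule J5@1, J2@5, J4@5, J1@9, J3@7: d1:4  d2:4  d3:4  d4:4  d5:5  d6:5  d7:6  d8:3  d9:4  d10:4 — peak 6.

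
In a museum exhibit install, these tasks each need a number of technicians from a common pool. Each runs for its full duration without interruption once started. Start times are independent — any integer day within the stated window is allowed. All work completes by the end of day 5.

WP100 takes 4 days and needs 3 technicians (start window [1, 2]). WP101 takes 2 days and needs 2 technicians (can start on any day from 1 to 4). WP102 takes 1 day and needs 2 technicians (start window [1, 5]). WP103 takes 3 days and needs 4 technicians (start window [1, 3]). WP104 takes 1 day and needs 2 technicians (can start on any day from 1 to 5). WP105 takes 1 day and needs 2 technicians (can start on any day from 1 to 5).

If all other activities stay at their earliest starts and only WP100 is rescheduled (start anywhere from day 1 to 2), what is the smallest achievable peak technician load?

12

WP100@1: d1:15  d2:9  d3:7  d4:3  d5:0 → peak 15
WP100@2: d1:12  d2:9  d3:7  d4:3  d5:3 → peak 12
Best is WP100@2, peak 12.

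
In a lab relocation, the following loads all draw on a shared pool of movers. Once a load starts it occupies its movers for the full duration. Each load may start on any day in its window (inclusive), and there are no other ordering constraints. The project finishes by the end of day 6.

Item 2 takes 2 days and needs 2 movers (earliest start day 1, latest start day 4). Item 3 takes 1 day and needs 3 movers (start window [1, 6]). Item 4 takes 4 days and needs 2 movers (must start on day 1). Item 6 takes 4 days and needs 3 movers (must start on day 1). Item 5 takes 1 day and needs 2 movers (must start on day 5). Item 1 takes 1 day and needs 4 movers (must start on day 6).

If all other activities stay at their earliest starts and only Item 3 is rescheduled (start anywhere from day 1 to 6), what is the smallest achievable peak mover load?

Item 3@1: d1:10  d2:7  d3:5  d4:5  d5:2  d6:4 → peak 10
Item 3@2: d1:7  d2:10  d3:5  d4:5  d5:2  d6:4 → peak 10
Item 3@3: d1:7  d2:7  d3:8  d4:5  d5:2  d6:4 → peak 8
Item 3@4: d1:7  d2:7  d3:5  d4:8  d5:2  d6:4 → peak 8
Item 3@5: d1:7  d2:7  d3:5  d4:5  d5:5  d6:4 → peak 7
Item 3@6: d1:7  d2:7  d3:5  d4:5  d5:2  d6:7 → peak 7
Best is Item 3@5, peak 7.

7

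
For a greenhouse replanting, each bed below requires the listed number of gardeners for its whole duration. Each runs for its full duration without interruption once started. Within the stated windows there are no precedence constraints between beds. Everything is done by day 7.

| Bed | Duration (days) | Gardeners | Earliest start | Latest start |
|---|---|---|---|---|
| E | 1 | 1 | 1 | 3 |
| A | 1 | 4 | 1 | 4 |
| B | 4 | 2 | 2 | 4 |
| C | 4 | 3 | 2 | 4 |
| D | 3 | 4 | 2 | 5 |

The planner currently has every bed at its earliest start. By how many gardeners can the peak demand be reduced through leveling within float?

0

Early-start peak: d1:5  d2:9  d3:9  d4:9  d5:5  d6:0  d7:0 ⇒ 9.
Leveled (E@1, A@1, B@2, C@2, D@2): d1:5  d2:9  d3:9  d4:9  d5:5  d6:0  d7:0 ⇒ 9.
Reduction 9 − 9 = 0.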